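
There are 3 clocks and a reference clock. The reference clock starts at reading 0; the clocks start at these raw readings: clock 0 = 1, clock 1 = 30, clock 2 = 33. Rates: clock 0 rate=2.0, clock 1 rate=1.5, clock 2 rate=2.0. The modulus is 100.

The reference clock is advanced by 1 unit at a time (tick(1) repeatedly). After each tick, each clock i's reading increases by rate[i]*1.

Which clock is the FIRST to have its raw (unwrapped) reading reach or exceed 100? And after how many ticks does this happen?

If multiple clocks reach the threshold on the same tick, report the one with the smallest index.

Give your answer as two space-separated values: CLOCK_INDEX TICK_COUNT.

Answer: 2 34

Derivation:
clock 0: start=1, rate=2.0, needs 100-1 = 99; ticks = ceil(99/2.0) = ceil(49.5000) = 50; reading at tick 50 = 1 + 2.0*50 = 101.0000
clock 1: start=30, rate=1.5, needs 100-30 = 70; ticks = ceil(70/1.5) = ceil(46.6667) = 47; reading at tick 47 = 30 + 1.5*47 = 100.5000
clock 2: start=33, rate=2.0, needs 100-33 = 67; ticks = ceil(67/2.0) = ceil(33.5000) = 34; reading at tick 34 = 33 + 2.0*34 = 101.0000
Minimum tick count = 34; winners = [2]; smallest index = 2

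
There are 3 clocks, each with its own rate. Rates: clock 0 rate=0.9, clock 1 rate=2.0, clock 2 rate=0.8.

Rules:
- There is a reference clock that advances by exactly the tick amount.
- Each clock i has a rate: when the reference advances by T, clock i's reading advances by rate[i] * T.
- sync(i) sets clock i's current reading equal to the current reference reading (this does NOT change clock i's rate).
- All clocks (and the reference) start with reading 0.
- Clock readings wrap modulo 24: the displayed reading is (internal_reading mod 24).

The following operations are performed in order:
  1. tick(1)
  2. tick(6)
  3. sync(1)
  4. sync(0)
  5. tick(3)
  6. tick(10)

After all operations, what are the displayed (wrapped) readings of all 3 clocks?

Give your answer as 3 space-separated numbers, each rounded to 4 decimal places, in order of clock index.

After op 1 tick(1): ref=1.0000 raw=[0.9000 2.0000 0.8000]
After op 2 tick(6): ref=7.0000 raw=[6.3000 14.0000 5.6000]
After op 3 sync(1): ref=7.0000 raw=[6.3000 7.0000 5.6000]
After op 4 sync(0): ref=7.0000 raw=[7.0000 7.0000 5.6000]
After op 5 tick(3): ref=10.0000 raw=[9.7000 13.0000 8.0000]
After op 6 tick(10): ref=20.0000 raw=[18.7000 33.0000 16.0000]
Wrap final raw readings (mod 24): 18.7000 mod 24 = 18.7000; 33.0000 mod 24 = 9.0000; 16.0000 mod 24 = 16.0000

Answer: 18.7000 9.0000 16.0000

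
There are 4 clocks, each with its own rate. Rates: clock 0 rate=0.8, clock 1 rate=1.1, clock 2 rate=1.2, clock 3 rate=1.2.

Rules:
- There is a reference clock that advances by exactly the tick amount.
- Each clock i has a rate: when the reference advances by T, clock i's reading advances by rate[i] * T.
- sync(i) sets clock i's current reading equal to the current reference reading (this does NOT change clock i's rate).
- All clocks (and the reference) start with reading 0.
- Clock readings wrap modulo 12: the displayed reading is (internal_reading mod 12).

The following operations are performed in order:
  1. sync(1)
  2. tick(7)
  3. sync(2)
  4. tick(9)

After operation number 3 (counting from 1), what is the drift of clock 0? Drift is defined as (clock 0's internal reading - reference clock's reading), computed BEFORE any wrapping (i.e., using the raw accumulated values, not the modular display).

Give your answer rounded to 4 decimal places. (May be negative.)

Answer: -1.4000

Derivation:
After op 1 sync(1): ref=0.0000 raw=[0.0000 0.0000 0.0000 0.0000]
After op 2 tick(7): ref=7.0000 raw=[5.6000 7.7000 8.4000 8.4000]
After op 3 sync(2): ref=7.0000 raw=[5.6000 7.7000 7.0000 8.4000]
Drift of clock 0 after op 3: 5.6000 - 7.0000 = -1.4000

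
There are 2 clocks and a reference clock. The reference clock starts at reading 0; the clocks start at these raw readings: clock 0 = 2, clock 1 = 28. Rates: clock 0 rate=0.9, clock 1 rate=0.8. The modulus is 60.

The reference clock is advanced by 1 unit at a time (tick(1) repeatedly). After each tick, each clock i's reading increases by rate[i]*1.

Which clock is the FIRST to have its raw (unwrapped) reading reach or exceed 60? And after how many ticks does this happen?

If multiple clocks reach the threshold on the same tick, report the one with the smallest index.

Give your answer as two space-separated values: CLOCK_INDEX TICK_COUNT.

clock 0: start=2, rate=0.9, needs 60-2 = 58; ticks = ceil(58/0.9) = ceil(64.4444) = 65; reading at tick 65 = 2 + 0.9*65 = 60.5000
clock 1: start=28, rate=0.8, needs 60-28 = 32; ticks = ceil(32/0.8) = ceil(40.0000) = 40; reading at tick 40 = 28 + 0.8*40 = 60.0000
Minimum tick count = 40; winners = [1]; smallest index = 1

Answer: 1 40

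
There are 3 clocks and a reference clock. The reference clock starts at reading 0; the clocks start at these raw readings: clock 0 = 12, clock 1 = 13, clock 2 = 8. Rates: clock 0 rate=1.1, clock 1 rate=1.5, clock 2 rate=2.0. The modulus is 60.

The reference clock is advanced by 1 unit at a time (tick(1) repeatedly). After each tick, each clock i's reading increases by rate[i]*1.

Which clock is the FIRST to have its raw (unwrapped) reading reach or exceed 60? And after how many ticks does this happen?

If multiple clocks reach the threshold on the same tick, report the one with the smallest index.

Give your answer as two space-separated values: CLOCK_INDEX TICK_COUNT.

Answer: 2 26

Derivation:
clock 0: start=12, rate=1.1, needs 60-12 = 48; ticks = ceil(48/1.1) = ceil(43.6364) = 44; reading at tick 44 = 12 + 1.1*44 = 60.4000
clock 1: start=13, rate=1.5, needs 60-13 = 47; ticks = ceil(47/1.5) = ceil(31.3333) = 32; reading at tick 32 = 13 + 1.5*32 = 61.0000
clock 2: start=8, rate=2.0, needs 60-8 = 52; ticks = ceil(52/2.0) = ceil(26.0000) = 26; reading at tick 26 = 8 + 2.0*26 = 60.0000
Minimum tick count = 26; winners = [2]; smallest index = 2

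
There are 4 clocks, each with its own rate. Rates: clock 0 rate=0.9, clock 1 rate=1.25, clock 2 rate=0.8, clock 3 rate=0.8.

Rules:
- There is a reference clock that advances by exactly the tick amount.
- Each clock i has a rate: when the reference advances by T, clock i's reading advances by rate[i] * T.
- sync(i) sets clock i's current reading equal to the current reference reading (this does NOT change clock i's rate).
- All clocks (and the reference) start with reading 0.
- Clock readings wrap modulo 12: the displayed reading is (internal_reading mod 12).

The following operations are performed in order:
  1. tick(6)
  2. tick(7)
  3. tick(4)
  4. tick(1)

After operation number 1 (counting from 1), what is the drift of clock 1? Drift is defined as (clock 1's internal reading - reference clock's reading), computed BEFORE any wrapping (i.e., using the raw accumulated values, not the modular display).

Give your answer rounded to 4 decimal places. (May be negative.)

After op 1 tick(6): ref=6.0000 raw=[5.4000 7.5000 4.8000 4.8000]
Drift of clock 1 after op 1: 7.5000 - 6.0000 = 1.5000

Answer: 1.5000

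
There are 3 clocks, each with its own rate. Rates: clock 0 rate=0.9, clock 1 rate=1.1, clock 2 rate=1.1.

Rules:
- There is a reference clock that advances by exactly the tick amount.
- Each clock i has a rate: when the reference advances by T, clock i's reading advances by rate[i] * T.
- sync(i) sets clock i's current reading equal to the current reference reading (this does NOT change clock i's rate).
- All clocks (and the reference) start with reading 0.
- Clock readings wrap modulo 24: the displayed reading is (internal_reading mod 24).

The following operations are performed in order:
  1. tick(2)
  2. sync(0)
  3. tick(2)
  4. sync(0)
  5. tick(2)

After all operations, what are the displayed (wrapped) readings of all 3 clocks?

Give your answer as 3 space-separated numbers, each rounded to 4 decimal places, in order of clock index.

After op 1 tick(2): ref=2.0000 raw=[1.8000 2.2000 2.2000]
After op 2 sync(0): ref=2.0000 raw=[2.0000 2.2000 2.2000]
After op 3 tick(2): ref=4.0000 raw=[3.8000 4.4000 4.4000]
After op 4 sync(0): ref=4.0000 raw=[4.0000 4.4000 4.4000]
After op 5 tick(2): ref=6.0000 raw=[5.8000 6.6000 6.6000]
Wrap final raw readings (mod 24): 5.8000 mod 24 = 5.8000; 6.6000 mod 24 = 6.6000; 6.6000 mod 24 = 6.6000

Answer: 5.8000 6.6000 6.6000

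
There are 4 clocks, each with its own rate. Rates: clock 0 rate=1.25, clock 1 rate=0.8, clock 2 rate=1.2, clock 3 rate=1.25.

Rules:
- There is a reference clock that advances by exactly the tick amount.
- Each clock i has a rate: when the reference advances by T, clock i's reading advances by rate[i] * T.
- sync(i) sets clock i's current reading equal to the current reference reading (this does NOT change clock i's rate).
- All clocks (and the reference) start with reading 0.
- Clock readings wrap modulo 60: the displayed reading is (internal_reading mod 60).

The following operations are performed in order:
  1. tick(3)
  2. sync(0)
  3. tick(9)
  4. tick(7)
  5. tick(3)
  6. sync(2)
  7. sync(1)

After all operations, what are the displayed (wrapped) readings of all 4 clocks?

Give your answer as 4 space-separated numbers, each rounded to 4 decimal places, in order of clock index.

Answer: 26.7500 22.0000 22.0000 27.5000

Derivation:
After op 1 tick(3): ref=3.0000 raw=[3.7500 2.4000 3.6000 3.7500]
After op 2 sync(0): ref=3.0000 raw=[3.0000 2.4000 3.6000 3.7500]
After op 3 tick(9): ref=12.0000 raw=[14.2500 9.6000 14.4000 15.0000]
After op 4 tick(7): ref=19.0000 raw=[23.0000 15.2000 22.8000 23.7500]
After op 5 tick(3): ref=22.0000 raw=[26.7500 17.6000 26.4000 27.5000]
After op 6 sync(2): ref=22.0000 raw=[26.7500 17.6000 22.0000 27.5000]
After op 7 sync(1): ref=22.0000 raw=[26.7500 22.0000 22.0000 27.5000]
Wrap final raw readings (mod 60): 26.7500 mod 60 = 26.7500; 22.0000 mod 60 = 22.0000; 22.0000 mod 60 = 22.0000; 27.5000 mod 60 = 27.5000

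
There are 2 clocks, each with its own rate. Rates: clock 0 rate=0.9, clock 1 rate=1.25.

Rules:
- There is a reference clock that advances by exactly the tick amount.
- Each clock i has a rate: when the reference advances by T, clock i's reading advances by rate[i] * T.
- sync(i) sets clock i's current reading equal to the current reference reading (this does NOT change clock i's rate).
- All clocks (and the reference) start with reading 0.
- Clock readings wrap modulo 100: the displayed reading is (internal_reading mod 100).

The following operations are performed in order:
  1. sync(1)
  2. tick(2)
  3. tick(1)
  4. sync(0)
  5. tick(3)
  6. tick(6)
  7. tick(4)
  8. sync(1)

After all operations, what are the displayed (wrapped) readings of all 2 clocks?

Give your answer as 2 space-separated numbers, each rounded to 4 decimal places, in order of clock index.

After op 1 sync(1): ref=0.0000 raw=[0.0000 0.0000]
After op 2 tick(2): ref=2.0000 raw=[1.8000 2.5000]
After op 3 tick(1): ref=3.0000 raw=[2.7000 3.7500]
After op 4 sync(0): ref=3.0000 raw=[3.0000 3.7500]
After op 5 tick(3): ref=6.0000 raw=[5.7000 7.5000]
After op 6 tick(6): ref=12.0000 raw=[11.1000 15.0000]
After op 7 tick(4): ref=16.0000 raw=[14.7000 20.0000]
After op 8 sync(1): ref=16.0000 raw=[14.7000 16.0000]
Wrap final raw readings (mod 100): 14.7000 mod 100 = 14.7000; 16.0000 mod 100 = 16.0000

Answer: 14.7000 16.0000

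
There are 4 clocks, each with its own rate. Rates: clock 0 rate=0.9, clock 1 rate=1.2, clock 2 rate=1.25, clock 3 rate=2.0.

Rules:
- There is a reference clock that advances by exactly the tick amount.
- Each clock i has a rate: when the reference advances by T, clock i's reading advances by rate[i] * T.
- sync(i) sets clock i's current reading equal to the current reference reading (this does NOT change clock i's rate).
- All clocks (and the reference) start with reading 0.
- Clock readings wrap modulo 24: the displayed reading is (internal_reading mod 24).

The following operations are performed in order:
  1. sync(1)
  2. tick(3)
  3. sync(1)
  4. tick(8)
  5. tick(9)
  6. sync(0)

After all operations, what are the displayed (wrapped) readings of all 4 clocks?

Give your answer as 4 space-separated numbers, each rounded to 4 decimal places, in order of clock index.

After op 1 sync(1): ref=0.0000 raw=[0.0000 0.0000 0.0000 0.0000]
After op 2 tick(3): ref=3.0000 raw=[2.7000 3.6000 3.7500 6.0000]
After op 3 sync(1): ref=3.0000 raw=[2.7000 3.0000 3.7500 6.0000]
After op 4 tick(8): ref=11.0000 raw=[9.9000 12.6000 13.7500 22.0000]
After op 5 tick(9): ref=20.0000 raw=[18.0000 23.4000 25.0000 40.0000]
After op 6 sync(0): ref=20.0000 raw=[20.0000 23.4000 25.0000 40.0000]
Wrap final raw readings (mod 24): 20.0000 mod 24 = 20.0000; 23.4000 mod 24 = 23.4000; 25.0000 mod 24 = 1.0000; 40.0000 mod 24 = 16.0000

Answer: 20.0000 23.4000 1.0000 16.0000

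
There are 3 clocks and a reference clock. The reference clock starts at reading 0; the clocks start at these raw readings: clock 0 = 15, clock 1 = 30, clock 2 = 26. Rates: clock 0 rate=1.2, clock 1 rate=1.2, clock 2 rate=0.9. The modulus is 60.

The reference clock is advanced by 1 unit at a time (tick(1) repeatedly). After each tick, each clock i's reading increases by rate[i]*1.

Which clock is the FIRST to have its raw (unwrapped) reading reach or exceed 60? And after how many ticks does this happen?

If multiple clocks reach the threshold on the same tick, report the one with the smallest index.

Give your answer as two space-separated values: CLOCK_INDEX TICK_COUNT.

Answer: 1 25

Derivation:
clock 0: start=15, rate=1.2, needs 60-15 = 45; ticks = ceil(45/1.2) = ceil(37.5000) = 38; reading at tick 38 = 15 + 1.2*38 = 60.6000
clock 1: start=30, rate=1.2, needs 60-30 = 30; ticks = ceil(30/1.2) = ceil(25.0000) = 25; reading at tick 25 = 30 + 1.2*25 = 60.0000
clock 2: start=26, rate=0.9, needs 60-26 = 34; ticks = ceil(34/0.9) = ceil(37.7778) = 38; reading at tick 38 = 26 + 0.9*38 = 60.2000
Minimum tick count = 25; winners = [1]; smallest index = 1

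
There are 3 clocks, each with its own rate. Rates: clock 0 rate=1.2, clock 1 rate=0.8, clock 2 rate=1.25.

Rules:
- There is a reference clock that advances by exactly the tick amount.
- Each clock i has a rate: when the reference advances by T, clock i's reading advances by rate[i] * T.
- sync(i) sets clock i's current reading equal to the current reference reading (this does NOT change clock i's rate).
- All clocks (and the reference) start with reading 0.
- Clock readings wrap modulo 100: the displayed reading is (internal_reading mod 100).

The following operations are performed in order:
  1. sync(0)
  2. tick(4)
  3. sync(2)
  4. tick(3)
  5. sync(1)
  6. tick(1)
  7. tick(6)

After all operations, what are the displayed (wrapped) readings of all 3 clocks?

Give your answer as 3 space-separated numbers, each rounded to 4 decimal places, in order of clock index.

Answer: 16.8000 12.6000 16.5000

Derivation:
After op 1 sync(0): ref=0.0000 raw=[0.0000 0.0000 0.0000]
After op 2 tick(4): ref=4.0000 raw=[4.8000 3.2000 5.0000]
After op 3 sync(2): ref=4.0000 raw=[4.8000 3.2000 4.0000]
After op 4 tick(3): ref=7.0000 raw=[8.4000 5.6000 7.7500]
After op 5 sync(1): ref=7.0000 raw=[8.4000 7.0000 7.7500]
After op 6 tick(1): ref=8.0000 raw=[9.6000 7.8000 9.0000]
After op 7 tick(6): ref=14.0000 raw=[16.8000 12.6000 16.5000]
Wrap final raw readings (mod 100): 16.8000 mod 100 = 16.8000; 12.6000 mod 100 = 12.6000; 16.5000 mod 100 = 16.5000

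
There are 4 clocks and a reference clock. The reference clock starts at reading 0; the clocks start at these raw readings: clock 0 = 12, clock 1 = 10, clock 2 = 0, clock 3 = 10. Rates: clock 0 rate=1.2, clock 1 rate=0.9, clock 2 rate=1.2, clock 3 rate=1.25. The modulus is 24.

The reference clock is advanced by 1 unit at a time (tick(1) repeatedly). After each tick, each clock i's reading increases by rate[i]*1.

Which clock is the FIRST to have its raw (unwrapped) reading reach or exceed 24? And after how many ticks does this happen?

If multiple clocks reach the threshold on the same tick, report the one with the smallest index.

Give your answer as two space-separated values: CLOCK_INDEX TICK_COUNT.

Answer: 0 10

Derivation:
clock 0: start=12, rate=1.2, needs 24-12 = 12; ticks = ceil(12/1.2) = ceil(10.0000) = 10; reading at tick 10 = 12 + 1.2*10 = 24.0000
clock 1: start=10, rate=0.9, needs 24-10 = 14; ticks = ceil(14/0.9) = ceil(15.5556) = 16; reading at tick 16 = 10 + 0.9*16 = 24.4000
clock 2: start=0, rate=1.2, needs 24-0 = 24; ticks = ceil(24/1.2) = ceil(20.0000) = 20; reading at tick 20 = 0 + 1.2*20 = 24.0000
clock 3: start=10, rate=1.25, needs 24-10 = 14; ticks = ceil(14/1.25) = ceil(11.2000) = 12; reading at tick 12 = 10 + 1.25*12 = 25.0000
Minimum tick count = 10; winners = [0]; smallest index = 0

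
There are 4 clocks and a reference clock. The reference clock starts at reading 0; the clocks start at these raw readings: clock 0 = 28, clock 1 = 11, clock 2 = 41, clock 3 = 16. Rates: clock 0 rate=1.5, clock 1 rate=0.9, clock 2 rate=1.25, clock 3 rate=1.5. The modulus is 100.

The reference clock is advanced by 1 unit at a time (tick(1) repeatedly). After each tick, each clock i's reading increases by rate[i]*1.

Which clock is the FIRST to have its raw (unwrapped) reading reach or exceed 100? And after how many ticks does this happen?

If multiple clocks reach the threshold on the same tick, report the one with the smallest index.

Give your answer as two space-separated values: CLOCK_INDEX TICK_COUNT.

clock 0: start=28, rate=1.5, needs 100-28 = 72; ticks = ceil(72/1.5) = ceil(48.0000) = 48; reading at tick 48 = 28 + 1.5*48 = 100.0000
clock 1: start=11, rate=0.9, needs 100-11 = 89; ticks = ceil(89/0.9) = ceil(98.8889) = 99; reading at tick 99 = 11 + 0.9*99 = 100.1000
clock 2: start=41, rate=1.25, needs 100-41 = 59; ticks = ceil(59/1.25) = ceil(47.2000) = 48; reading at tick 48 = 41 + 1.25*48 = 101.0000
clock 3: start=16, rate=1.5, needs 100-16 = 84; ticks = ceil(84/1.5) = ceil(56.0000) = 56; reading at tick 56 = 16 + 1.5*56 = 100.0000
Minimum tick count = 48; winners = [0, 2]; smallest index = 0

Answer: 0 48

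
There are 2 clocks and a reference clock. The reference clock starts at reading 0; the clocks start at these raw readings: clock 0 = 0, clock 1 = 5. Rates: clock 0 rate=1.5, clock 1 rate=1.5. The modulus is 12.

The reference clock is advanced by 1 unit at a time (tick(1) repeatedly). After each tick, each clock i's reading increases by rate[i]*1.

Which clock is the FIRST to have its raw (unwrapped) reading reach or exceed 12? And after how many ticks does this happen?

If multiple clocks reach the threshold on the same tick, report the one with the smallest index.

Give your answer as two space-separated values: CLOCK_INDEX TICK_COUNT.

clock 0: start=0, rate=1.5, needs 12-0 = 12; ticks = ceil(12/1.5) = ceil(8.0000) = 8; reading at tick 8 = 0 + 1.5*8 = 12.0000
clock 1: start=5, rate=1.5, needs 12-5 = 7; ticks = ceil(7/1.5) = ceil(4.6667) = 5; reading at tick 5 = 5 + 1.5*5 = 12.5000
Minimum tick count = 5; winners = [1]; smallest index = 1

Answer: 1 5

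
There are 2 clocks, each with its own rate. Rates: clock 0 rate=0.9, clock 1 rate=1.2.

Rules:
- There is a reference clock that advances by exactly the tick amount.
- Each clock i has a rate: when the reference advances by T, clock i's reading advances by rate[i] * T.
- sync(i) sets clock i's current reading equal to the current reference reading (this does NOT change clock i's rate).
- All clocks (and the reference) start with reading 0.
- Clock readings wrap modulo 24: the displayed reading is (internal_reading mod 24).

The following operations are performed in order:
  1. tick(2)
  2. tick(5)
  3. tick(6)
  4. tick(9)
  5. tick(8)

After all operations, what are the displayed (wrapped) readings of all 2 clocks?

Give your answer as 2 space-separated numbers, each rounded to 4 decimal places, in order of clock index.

Answer: 3.0000 12.0000

Derivation:
After op 1 tick(2): ref=2.0000 raw=[1.8000 2.4000]
After op 2 tick(5): ref=7.0000 raw=[6.3000 8.4000]
After op 3 tick(6): ref=13.0000 raw=[11.7000 15.6000]
After op 4 tick(9): ref=22.0000 raw=[19.8000 26.4000]
After op 5 tick(8): ref=30.0000 raw=[27.0000 36.0000]
Wrap final raw readings (mod 24): 27.0000 mod 24 = 3.0000; 36.0000 mod 24 = 12.0000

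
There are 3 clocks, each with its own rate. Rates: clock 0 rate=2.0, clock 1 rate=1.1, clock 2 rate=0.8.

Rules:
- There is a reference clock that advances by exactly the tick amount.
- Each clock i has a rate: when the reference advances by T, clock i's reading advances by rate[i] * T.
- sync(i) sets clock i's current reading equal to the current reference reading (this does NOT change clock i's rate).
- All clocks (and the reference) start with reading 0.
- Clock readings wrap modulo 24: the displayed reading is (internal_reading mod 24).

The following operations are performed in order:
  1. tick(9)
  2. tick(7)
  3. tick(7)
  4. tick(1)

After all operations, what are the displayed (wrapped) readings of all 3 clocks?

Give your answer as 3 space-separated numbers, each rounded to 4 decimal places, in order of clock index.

Answer: 0.0000 2.4000 19.2000

Derivation:
After op 1 tick(9): ref=9.0000 raw=[18.0000 9.9000 7.2000]
After op 2 tick(7): ref=16.0000 raw=[32.0000 17.6000 12.8000]
After op 3 tick(7): ref=23.0000 raw=[46.0000 25.3000 18.4000]
After op 4 tick(1): ref=24.0000 raw=[48.0000 26.4000 19.2000]
Wrap final raw readings (mod 24): 48.0000 mod 24 = 0.0000; 26.4000 mod 24 = 2.4000; 19.2000 mod 24 = 19.2000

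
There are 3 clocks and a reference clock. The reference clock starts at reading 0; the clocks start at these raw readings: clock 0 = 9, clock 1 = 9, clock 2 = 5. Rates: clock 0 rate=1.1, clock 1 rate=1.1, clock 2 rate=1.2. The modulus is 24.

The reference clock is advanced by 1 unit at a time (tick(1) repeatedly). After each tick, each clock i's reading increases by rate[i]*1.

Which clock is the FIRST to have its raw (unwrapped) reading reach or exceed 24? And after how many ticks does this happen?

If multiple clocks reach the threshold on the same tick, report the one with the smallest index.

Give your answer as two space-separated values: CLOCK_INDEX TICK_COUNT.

Answer: 0 14

Derivation:
clock 0: start=9, rate=1.1, needs 24-9 = 15; ticks = ceil(15/1.1) = ceil(13.6364) = 14; reading at tick 14 = 9 + 1.1*14 = 24.4000
clock 1: start=9, rate=1.1, needs 24-9 = 15; ticks = ceil(15/1.1) = ceil(13.6364) = 14; reading at tick 14 = 9 + 1.1*14 = 24.4000
clock 2: start=5, rate=1.2, needs 24-5 = 19; ticks = ceil(19/1.2) = ceil(15.8333) = 16; reading at tick 16 = 5 + 1.2*16 = 24.2000
Minimum tick count = 14; winners = [0, 1]; smallest index = 0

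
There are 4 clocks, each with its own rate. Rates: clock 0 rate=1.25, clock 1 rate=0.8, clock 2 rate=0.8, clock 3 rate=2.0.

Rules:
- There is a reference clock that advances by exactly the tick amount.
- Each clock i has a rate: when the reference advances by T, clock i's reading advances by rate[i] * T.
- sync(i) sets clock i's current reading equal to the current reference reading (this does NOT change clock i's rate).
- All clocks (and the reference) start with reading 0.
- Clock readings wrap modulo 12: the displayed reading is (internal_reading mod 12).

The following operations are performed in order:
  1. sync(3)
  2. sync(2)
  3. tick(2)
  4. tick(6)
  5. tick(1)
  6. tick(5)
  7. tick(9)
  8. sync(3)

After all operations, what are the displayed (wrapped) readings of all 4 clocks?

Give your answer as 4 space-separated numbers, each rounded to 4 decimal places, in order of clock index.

After op 1 sync(3): ref=0.0000 raw=[0.0000 0.0000 0.0000 0.0000]
After op 2 sync(2): ref=0.0000 raw=[0.0000 0.0000 0.0000 0.0000]
After op 3 tick(2): ref=2.0000 raw=[2.5000 1.6000 1.6000 4.0000]
After op 4 tick(6): ref=8.0000 raw=[10.0000 6.4000 6.4000 16.0000]
After op 5 tick(1): ref=9.0000 raw=[11.2500 7.2000 7.2000 18.0000]
After op 6 tick(5): ref=14.0000 raw=[17.5000 11.2000 11.2000 28.0000]
After op 7 tick(9): ref=23.0000 raw=[28.7500 18.4000 18.4000 46.0000]
After op 8 sync(3): ref=23.0000 raw=[28.7500 18.4000 18.4000 23.0000]
Wrap final raw readings (mod 12): 28.7500 mod 12 = 4.7500; 18.4000 mod 12 = 6.4000; 18.4000 mod 12 = 6.4000; 23.0000 mod 12 = 11.0000

Answer: 4.7500 6.4000 6.4000 11.0000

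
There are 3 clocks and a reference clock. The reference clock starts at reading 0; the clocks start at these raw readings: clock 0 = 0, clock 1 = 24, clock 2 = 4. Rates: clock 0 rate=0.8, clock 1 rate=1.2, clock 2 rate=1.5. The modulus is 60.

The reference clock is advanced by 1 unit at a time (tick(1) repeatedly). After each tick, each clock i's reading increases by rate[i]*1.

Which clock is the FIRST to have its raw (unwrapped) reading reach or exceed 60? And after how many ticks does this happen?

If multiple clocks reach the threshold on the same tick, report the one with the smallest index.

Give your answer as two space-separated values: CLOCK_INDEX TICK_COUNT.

Answer: 1 30

Derivation:
clock 0: start=0, rate=0.8, needs 60-0 = 60; ticks = ceil(60/0.8) = ceil(75.0000) = 75; reading at tick 75 = 0 + 0.8*75 = 60.0000
clock 1: start=24, rate=1.2, needs 60-24 = 36; ticks = ceil(36/1.2) = ceil(30.0000) = 30; reading at tick 30 = 24 + 1.2*30 = 60.0000
clock 2: start=4, rate=1.5, needs 60-4 = 56; ticks = ceil(56/1.5) = ceil(37.3333) = 38; reading at tick 38 = 4 + 1.5*38 = 61.0000
Minimum tick count = 30; winners = [1]; smallest index = 1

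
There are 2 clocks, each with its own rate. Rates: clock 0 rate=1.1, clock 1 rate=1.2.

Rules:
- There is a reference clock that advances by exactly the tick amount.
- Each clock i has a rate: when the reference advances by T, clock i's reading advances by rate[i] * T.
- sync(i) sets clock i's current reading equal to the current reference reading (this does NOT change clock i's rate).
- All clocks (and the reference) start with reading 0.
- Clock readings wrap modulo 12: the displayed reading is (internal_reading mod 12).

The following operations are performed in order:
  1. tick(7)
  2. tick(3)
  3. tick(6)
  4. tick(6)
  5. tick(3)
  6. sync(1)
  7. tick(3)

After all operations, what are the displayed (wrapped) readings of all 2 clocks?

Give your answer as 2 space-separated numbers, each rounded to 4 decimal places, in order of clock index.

Answer: 6.8000 4.6000

Derivation:
After op 1 tick(7): ref=7.0000 raw=[7.7000 8.4000]
After op 2 tick(3): ref=10.0000 raw=[11.0000 12.0000]
After op 3 tick(6): ref=16.0000 raw=[17.6000 19.2000]
After op 4 tick(6): ref=22.0000 raw=[24.2000 26.4000]
After op 5 tick(3): ref=25.0000 raw=[27.5000 30.0000]
After op 6 sync(1): ref=25.0000 raw=[27.5000 25.0000]
After op 7 tick(3): ref=28.0000 raw=[30.8000 28.6000]
Wrap final raw readings (mod 12): 30.8000 mod 12 = 6.8000; 28.6000 mod 12 = 4.6000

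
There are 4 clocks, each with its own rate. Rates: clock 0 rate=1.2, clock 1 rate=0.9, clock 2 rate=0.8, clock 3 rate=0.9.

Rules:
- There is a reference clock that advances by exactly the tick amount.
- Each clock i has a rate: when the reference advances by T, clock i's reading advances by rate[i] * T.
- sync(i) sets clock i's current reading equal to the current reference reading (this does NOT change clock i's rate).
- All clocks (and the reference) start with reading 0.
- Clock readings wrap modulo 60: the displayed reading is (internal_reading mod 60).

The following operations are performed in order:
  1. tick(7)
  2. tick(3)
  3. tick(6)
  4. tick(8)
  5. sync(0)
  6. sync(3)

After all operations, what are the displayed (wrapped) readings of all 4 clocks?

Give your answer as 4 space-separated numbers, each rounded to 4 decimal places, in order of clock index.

Answer: 24.0000 21.6000 19.2000 24.0000

Derivation:
After op 1 tick(7): ref=7.0000 raw=[8.4000 6.3000 5.6000 6.3000]
After op 2 tick(3): ref=10.0000 raw=[12.0000 9.0000 8.0000 9.0000]
After op 3 tick(6): ref=16.0000 raw=[19.2000 14.4000 12.8000 14.4000]
After op 4 tick(8): ref=24.0000 raw=[28.8000 21.6000 19.2000 21.6000]
After op 5 sync(0): ref=24.0000 raw=[24.0000 21.6000 19.2000 21.6000]
After op 6 sync(3): ref=24.0000 raw=[24.0000 21.6000 19.2000 24.0000]
Wrap final raw readings (mod 60): 24.0000 mod 60 = 24.0000; 21.6000 mod 60 = 21.6000; 19.2000 mod 60 = 19.2000; 24.0000 mod 60 = 24.0000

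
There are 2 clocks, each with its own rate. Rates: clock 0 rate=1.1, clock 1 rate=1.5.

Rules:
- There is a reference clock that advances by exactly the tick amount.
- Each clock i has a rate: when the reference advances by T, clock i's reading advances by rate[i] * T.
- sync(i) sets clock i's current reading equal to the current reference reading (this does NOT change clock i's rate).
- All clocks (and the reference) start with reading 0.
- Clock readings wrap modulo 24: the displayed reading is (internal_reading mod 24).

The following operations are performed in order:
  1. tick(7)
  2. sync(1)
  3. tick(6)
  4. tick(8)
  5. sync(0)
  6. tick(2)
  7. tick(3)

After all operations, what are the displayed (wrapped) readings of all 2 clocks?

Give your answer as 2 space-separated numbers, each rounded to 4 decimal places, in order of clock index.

Answer: 2.5000 11.5000

Derivation:
After op 1 tick(7): ref=7.0000 raw=[7.7000 10.5000]
After op 2 sync(1): ref=7.0000 raw=[7.7000 7.0000]
After op 3 tick(6): ref=13.0000 raw=[14.3000 16.0000]
After op 4 tick(8): ref=21.0000 raw=[23.1000 28.0000]
After op 5 sync(0): ref=21.0000 raw=[21.0000 28.0000]
After op 6 tick(2): ref=23.0000 raw=[23.2000 31.0000]
After op 7 tick(3): ref=26.0000 raw=[26.5000 35.5000]
Wrap final raw readings (mod 24): 26.5000 mod 24 = 2.5000; 35.5000 mod 24 = 11.5000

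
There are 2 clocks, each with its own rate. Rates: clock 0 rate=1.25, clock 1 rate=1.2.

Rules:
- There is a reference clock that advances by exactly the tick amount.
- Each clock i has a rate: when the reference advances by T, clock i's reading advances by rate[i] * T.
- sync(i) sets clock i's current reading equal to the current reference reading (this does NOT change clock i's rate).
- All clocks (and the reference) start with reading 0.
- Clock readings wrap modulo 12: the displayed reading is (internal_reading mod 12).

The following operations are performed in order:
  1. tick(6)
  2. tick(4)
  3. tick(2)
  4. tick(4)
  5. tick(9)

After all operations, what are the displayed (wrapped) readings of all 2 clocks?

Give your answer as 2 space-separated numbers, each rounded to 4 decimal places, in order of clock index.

After op 1 tick(6): ref=6.0000 raw=[7.5000 7.2000]
After op 2 tick(4): ref=10.0000 raw=[12.5000 12.0000]
After op 3 tick(2): ref=12.0000 raw=[15.0000 14.4000]
After op 4 tick(4): ref=16.0000 raw=[20.0000 19.2000]
After op 5 tick(9): ref=25.0000 raw=[31.2500 30.0000]
Wrap final raw readings (mod 12): 31.2500 mod 12 = 7.2500; 30.0000 mod 12 = 6.0000

Answer: 7.2500 6.0000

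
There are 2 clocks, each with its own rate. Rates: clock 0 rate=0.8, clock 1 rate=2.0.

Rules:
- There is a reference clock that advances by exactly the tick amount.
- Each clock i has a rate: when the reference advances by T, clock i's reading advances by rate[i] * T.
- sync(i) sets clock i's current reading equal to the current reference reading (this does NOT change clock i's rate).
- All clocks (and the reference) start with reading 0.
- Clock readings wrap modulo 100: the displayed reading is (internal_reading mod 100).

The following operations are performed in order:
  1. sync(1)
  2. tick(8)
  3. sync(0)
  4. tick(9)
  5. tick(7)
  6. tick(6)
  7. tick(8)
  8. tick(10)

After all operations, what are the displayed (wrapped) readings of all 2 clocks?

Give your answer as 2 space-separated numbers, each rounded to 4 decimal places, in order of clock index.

After op 1 sync(1): ref=0.0000 raw=[0.0000 0.0000]
After op 2 tick(8): ref=8.0000 raw=[6.4000 16.0000]
After op 3 sync(0): ref=8.0000 raw=[8.0000 16.0000]
After op 4 tick(9): ref=17.0000 raw=[15.2000 34.0000]
After op 5 tick(7): ref=24.0000 raw=[20.8000 48.0000]
After op 6 tick(6): ref=30.0000 raw=[25.6000 60.0000]
After op 7 tick(8): ref=38.0000 raw=[32.0000 76.0000]
After op 8 tick(10): ref=48.0000 raw=[40.0000 96.0000]
Wrap final raw readings (mod 100): 40.0000 mod 100 = 40.0000; 96.0000 mod 100 = 96.0000

Answer: 40.0000 96.0000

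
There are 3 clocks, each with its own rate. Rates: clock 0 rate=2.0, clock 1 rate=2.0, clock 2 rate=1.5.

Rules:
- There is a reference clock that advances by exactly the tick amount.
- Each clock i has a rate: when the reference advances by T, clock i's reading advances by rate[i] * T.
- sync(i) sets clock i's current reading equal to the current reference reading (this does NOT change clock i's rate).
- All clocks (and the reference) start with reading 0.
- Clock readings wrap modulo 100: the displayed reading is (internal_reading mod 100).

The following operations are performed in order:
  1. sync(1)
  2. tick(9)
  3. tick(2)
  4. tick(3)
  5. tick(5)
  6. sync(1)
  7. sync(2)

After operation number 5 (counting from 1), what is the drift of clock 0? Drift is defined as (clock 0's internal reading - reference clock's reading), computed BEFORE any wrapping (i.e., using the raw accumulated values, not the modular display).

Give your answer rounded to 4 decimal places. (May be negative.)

After op 1 sync(1): ref=0.0000 raw=[0.0000 0.0000 0.0000]
After op 2 tick(9): ref=9.0000 raw=[18.0000 18.0000 13.5000]
After op 3 tick(2): ref=11.0000 raw=[22.0000 22.0000 16.5000]
After op 4 tick(3): ref=14.0000 raw=[28.0000 28.0000 21.0000]
After op 5 tick(5): ref=19.0000 raw=[38.0000 38.0000 28.5000]
Drift of clock 0 after op 5: 38.0000 - 19.0000 = 19.0000

Answer: 19.0000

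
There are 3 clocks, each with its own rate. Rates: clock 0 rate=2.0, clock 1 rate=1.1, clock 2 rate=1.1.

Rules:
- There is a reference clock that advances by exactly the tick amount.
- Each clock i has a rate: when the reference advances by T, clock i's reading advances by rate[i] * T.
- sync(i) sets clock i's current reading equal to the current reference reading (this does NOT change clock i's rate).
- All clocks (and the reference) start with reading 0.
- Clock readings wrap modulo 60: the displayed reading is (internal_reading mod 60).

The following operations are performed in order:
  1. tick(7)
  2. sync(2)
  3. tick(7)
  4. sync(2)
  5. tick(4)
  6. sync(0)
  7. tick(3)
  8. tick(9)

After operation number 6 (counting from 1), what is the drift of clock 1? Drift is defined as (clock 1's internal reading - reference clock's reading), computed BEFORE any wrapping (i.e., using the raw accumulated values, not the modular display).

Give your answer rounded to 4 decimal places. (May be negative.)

After op 1 tick(7): ref=7.0000 raw=[14.0000 7.7000 7.7000]
After op 2 sync(2): ref=7.0000 raw=[14.0000 7.7000 7.0000]
After op 3 tick(7): ref=14.0000 raw=[28.0000 15.4000 14.7000]
After op 4 sync(2): ref=14.0000 raw=[28.0000 15.4000 14.0000]
After op 5 tick(4): ref=18.0000 raw=[36.0000 19.8000 18.4000]
After op 6 sync(0): ref=18.0000 raw=[18.0000 19.8000 18.4000]
Drift of clock 1 after op 6: 19.8000 - 18.0000 = 1.8000

Answer: 1.8000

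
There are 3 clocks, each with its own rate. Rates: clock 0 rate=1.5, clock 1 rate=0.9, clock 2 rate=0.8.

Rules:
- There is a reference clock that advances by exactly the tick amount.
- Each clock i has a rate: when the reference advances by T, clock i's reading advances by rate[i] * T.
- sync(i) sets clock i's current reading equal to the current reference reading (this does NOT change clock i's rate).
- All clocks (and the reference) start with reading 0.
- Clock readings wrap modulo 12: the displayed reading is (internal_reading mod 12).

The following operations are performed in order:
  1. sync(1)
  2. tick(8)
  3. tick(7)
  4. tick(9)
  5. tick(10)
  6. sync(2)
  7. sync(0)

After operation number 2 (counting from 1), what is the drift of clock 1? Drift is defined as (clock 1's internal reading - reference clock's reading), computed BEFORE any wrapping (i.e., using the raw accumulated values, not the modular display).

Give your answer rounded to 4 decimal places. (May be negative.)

Answer: -0.8000

Derivation:
After op 1 sync(1): ref=0.0000 raw=[0.0000 0.0000 0.0000]
After op 2 tick(8): ref=8.0000 raw=[12.0000 7.2000 6.4000]
Drift of clock 1 after op 2: 7.2000 - 8.0000 = -0.8000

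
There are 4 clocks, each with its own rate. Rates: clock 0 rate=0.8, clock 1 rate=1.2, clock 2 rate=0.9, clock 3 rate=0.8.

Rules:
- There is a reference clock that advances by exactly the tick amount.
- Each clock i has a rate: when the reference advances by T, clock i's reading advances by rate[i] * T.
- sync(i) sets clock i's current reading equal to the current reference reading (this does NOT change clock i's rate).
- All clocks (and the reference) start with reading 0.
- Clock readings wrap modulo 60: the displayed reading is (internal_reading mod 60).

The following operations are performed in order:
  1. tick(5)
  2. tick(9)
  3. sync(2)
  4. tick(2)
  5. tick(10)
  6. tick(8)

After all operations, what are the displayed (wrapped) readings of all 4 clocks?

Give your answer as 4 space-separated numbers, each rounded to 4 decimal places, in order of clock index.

Answer: 27.2000 40.8000 32.0000 27.2000

Derivation:
After op 1 tick(5): ref=5.0000 raw=[4.0000 6.0000 4.5000 4.0000]
After op 2 tick(9): ref=14.0000 raw=[11.2000 16.8000 12.6000 11.2000]
After op 3 sync(2): ref=14.0000 raw=[11.2000 16.8000 14.0000 11.2000]
After op 4 tick(2): ref=16.0000 raw=[12.8000 19.2000 15.8000 12.8000]
After op 5 tick(10): ref=26.0000 raw=[20.8000 31.2000 24.8000 20.8000]
After op 6 tick(8): ref=34.0000 raw=[27.2000 40.8000 32.0000 27.2000]
Wrap final raw readings (mod 60): 27.2000 mod 60 = 27.2000; 40.8000 mod 60 = 40.8000; 32.0000 mod 60 = 32.0000; 27.2000 mod 60 = 27.2000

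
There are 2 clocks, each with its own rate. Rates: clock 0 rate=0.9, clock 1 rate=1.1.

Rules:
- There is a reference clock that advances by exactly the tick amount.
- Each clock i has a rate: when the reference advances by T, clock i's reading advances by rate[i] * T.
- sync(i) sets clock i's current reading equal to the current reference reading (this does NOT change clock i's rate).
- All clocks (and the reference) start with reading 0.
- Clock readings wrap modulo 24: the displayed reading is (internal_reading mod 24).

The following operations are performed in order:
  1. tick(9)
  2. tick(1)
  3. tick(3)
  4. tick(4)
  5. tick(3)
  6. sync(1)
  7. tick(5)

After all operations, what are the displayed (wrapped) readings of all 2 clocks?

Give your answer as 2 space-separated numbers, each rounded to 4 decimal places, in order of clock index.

After op 1 tick(9): ref=9.0000 raw=[8.1000 9.9000]
After op 2 tick(1): ref=10.0000 raw=[9.0000 11.0000]
After op 3 tick(3): ref=13.0000 raw=[11.7000 14.3000]
After op 4 tick(4): ref=17.0000 raw=[15.3000 18.7000]
After op 5 tick(3): ref=20.0000 raw=[18.0000 22.0000]
After op 6 sync(1): ref=20.0000 raw=[18.0000 20.0000]
After op 7 tick(5): ref=25.0000 raw=[22.5000 25.5000]
Wrap final raw readings (mod 24): 22.5000 mod 24 = 22.5000; 25.5000 mod 24 = 1.5000

Answer: 22.5000 1.5000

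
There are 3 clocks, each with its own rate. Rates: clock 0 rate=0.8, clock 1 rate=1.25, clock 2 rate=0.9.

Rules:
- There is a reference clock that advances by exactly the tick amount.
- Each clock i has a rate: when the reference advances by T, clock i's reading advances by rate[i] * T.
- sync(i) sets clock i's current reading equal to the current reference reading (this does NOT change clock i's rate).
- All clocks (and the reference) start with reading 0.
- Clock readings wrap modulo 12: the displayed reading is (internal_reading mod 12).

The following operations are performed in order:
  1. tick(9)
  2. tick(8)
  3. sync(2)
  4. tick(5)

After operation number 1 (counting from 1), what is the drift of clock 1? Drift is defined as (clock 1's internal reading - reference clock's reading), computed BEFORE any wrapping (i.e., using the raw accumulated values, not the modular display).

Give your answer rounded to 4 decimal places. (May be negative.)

After op 1 tick(9): ref=9.0000 raw=[7.2000 11.2500 8.1000]
Drift of clock 1 after op 1: 11.2500 - 9.0000 = 2.2500

Answer: 2.2500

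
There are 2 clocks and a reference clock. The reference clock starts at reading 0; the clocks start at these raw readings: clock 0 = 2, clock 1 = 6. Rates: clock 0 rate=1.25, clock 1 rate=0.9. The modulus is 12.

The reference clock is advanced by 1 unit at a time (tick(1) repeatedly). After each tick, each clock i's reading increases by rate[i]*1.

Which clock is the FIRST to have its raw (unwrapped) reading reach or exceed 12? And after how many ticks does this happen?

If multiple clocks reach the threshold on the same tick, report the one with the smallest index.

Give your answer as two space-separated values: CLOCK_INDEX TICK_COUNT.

clock 0: start=2, rate=1.25, needs 12-2 = 10; ticks = ceil(10/1.25) = ceil(8.0000) = 8; reading at tick 8 = 2 + 1.25*8 = 12.0000
clock 1: start=6, rate=0.9, needs 12-6 = 6; ticks = ceil(6/0.9) = ceil(6.6667) = 7; reading at tick 7 = 6 + 0.9*7 = 12.3000
Minimum tick count = 7; winners = [1]; smallest index = 1

Answer: 1 7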